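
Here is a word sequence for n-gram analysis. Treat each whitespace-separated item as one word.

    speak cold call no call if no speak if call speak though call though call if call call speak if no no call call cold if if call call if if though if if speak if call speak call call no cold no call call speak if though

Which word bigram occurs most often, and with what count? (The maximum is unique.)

Bigram frequencies (highest first):
  call call: 5
  speak if: 4
  if call: 4
  call speak: 4
  no call: 3
  call if: 3
  … (18 more, each ≤ 3)

"call call", 5 times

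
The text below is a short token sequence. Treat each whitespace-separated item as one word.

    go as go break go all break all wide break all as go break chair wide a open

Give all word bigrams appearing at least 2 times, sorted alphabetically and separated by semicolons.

Bigram counts meeting the condition (at least 2 times):
  as go: 2
  break all: 2
  go break: 2

as go; break all; go break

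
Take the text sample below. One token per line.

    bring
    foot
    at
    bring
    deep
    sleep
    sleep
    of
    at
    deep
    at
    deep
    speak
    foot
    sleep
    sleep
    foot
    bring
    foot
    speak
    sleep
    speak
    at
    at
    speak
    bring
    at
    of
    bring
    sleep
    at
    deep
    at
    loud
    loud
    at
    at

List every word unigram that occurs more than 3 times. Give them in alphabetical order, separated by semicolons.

at; bring; deep; foot; sleep; speak

Unigram counts meeting the condition (more than 3 times):
  at: 10
  bring: 5
  deep: 4
  foot: 4
  sleep: 6
  speak: 4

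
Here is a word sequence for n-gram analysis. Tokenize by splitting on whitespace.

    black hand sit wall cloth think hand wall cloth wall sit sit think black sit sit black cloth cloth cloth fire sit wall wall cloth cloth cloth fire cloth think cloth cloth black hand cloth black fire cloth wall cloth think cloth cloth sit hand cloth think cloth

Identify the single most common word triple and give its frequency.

"cloth think cloth", 3 times

Trigram frequencies (highest first):
  cloth think cloth: 3
  wall cloth think: 2
  cloth cloth cloth: 2
  cloth cloth fire: 2
  think cloth cloth: 2
  black hand sit: 1
  … (34 more, each ≤ 1)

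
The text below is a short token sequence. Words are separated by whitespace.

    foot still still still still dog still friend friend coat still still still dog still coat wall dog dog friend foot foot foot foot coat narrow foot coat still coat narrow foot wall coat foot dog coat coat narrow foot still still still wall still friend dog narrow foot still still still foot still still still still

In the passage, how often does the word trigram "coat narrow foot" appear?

Scanning the 55 overlapping trigram windows for "coat narrow foot":
  position 25–27: coat narrow foot
  position 30–32: coat narrow foot
  position 38–40: coat narrow foot

3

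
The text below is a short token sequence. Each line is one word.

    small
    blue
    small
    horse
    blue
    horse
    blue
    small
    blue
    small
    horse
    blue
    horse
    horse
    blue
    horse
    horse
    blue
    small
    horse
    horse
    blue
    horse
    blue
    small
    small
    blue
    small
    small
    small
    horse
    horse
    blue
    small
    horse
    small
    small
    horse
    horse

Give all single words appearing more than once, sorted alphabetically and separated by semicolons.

blue; horse; small

Unigram counts meeting the condition (more than once):
  blue: 11
  horse: 15
  small: 13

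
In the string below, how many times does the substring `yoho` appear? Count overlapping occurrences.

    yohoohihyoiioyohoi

Sliding a length-4 window over the 18 characters (15 positions):
  position 1–4: yoho
  position 14–17: yoho

2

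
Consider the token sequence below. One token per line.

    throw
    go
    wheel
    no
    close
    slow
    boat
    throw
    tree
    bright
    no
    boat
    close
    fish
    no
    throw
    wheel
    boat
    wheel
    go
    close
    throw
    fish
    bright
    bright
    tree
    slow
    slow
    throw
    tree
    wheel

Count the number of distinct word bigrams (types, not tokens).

29

31 tokens → 30 bigram windows in total.
Repeated bigrams (each contributes count−1 duplicates):
  throw tree: 2
1 duplicate windows → 30 − 1 = 29 distinct.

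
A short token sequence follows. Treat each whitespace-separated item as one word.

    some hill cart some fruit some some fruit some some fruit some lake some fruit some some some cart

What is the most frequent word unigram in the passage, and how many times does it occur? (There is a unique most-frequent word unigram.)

"some", 11 times

Unigram frequencies (highest first):
  some: 11
  fruit: 4
  cart: 2
  hill: 1
  lake: 1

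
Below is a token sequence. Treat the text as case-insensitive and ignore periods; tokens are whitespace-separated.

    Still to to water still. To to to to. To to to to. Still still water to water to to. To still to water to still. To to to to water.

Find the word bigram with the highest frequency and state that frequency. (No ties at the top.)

"to to", 13 times

Bigram frequencies (highest first):
  to to: 13
  still to: 4
  to water: 4
  to still: 3
  water to: 3
  water still: 1
  … (2 more, each ≤ 1)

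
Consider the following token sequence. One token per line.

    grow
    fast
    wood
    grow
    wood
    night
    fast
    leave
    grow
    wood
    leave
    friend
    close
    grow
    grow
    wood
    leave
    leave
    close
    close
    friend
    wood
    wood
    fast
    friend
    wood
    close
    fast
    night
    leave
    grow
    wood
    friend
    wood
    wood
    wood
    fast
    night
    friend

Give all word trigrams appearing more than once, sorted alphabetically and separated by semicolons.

Trigram counts meeting the condition (more than once):
  friend wood wood: 2
  grow wood leave: 2
  leave grow wood: 2
  wood wood fast: 2

friend wood wood; grow wood leave; leave grow wood; wood wood fast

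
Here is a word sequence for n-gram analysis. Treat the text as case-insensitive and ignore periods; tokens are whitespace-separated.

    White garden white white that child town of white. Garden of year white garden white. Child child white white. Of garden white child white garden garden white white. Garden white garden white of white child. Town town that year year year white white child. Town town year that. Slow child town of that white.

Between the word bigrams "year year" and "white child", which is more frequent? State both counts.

"white child" (4 vs 2)

"year year": 2 occurrences
"white child": 4 occurrences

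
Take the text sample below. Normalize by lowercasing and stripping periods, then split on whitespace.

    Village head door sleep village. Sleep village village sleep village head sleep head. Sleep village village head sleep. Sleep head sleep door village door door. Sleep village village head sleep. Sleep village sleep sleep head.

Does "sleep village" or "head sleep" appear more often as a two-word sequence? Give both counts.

"sleep village" (6 vs 5)

"sleep village": 6 occurrences
"head sleep": 5 occurrences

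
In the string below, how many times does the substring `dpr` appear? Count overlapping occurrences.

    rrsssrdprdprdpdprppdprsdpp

4

Sliding a length-3 window over the 26 characters (24 positions):
  position 7–9: dpr
  position 10–12: dpr
  position 15–17: dpr
  position 20–22: dpr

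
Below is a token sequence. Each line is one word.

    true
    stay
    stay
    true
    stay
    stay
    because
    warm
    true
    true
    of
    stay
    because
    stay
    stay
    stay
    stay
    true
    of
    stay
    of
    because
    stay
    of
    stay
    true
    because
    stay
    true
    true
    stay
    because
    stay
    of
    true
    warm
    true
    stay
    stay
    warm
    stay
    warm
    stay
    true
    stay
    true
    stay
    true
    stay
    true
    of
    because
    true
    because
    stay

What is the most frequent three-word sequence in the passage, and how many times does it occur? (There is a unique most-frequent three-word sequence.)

Trigram frequencies (highest first):
  stay true stay: 4
  true stay stay: 3
  true stay true: 3
  stay stay true: 2
  true of stay: 2
  stay because stay: 2
  … (32 more, each ≤ 2)

"stay true stay", 4 times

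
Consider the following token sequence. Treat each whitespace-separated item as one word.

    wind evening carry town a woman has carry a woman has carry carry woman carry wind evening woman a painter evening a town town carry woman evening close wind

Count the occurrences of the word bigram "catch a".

Scanning the 28 overlapping bigram windows for "catch a":
  (none found)

0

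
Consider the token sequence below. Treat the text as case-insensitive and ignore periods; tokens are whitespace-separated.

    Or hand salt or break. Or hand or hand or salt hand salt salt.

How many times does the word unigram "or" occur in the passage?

5

Scanning the 14 tokens for "or":
  position 1: or
  position 4: or
  position 6: or
  position 8: or
  position 10: or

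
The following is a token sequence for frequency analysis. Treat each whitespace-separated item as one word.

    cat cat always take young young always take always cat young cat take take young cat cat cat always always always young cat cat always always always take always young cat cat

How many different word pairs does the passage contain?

32 tokens → 31 bigram windows in total.
Repeated bigrams (each contributes count−1 duplicates):
  cat cat: 5
  always always: 4
  young cat: 4
  always take: 3
  cat always: 3
  always young: 2
  take always: 2
  take young: 2
17 duplicate windows → 31 − 17 = 14 distinct.

14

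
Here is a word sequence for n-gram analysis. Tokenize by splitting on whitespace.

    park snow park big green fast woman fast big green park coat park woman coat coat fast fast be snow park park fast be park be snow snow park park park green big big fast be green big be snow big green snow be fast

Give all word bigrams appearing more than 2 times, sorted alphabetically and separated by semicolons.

Bigram counts meeting the condition (more than 2 times):
  be snow: 3
  big green: 3
  fast be: 3
  park park: 3
  snow park: 3

be snow; big green; fast be; park park; snow park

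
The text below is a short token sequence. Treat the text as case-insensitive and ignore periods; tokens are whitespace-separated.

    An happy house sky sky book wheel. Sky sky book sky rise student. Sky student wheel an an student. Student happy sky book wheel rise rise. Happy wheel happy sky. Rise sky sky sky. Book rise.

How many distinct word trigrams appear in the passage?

36 tokens → 34 trigram windows in total.
Repeated trigrams (each contributes count−1 duplicates):
  sky sky book: 3
  sky book wheel: 2
3 duplicate windows → 34 − 3 = 31 distinct.

31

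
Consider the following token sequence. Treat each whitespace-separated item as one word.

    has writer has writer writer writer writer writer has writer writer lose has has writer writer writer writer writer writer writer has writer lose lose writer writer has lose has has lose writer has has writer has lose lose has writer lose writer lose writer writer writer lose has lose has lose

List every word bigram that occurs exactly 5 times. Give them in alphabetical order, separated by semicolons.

Bigram counts meeting the condition (exactly 5 times):
  has lose: 5
  lose has: 5
  writer lose: 5

has lose; lose has; writer lose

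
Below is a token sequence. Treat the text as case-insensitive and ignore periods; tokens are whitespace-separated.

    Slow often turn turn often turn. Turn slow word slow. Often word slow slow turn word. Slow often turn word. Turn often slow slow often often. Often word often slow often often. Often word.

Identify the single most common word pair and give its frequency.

"slow often", 5 times

Bigram frequencies (highest first):
  slow often: 5
  often often: 4
  often turn: 3
  word slow: 3
  often word: 3
  turn turn: 2
  … (9 more, each ≤ 2)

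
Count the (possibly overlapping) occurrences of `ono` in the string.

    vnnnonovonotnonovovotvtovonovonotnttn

Sliding a length-3 window over the 37 characters (35 positions):
  position 5–7: ono
  position 9–11: ono
  position 14–16: ono
  position 26–28: ono
  position 30–32: ono

5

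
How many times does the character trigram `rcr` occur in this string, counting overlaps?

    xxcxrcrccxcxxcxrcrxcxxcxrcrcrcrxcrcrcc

Sliding a length-3 window over the 38 characters (36 positions):
  position 5–7: rcr
  position 16–18: rcr
  position 25–27: rcr
  position 27–29: rcr
  position 29–31: rcr
  position 34–36: rcr

6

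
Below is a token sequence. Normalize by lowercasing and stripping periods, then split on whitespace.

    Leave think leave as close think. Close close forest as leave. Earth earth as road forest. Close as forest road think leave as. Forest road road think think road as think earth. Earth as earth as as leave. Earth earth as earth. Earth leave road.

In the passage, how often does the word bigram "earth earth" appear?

Scanning the 44 overlapping bigram windows for "earth earth":
  position 12–13: earth earth
  position 32–33: earth earth
  position 39–40: earth earth
  position 42–43: earth earth

4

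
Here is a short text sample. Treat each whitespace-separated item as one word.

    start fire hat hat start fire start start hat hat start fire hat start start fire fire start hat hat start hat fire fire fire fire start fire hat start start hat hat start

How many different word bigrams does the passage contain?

34 tokens → 33 bigram windows in total.
Repeated bigrams (each contributes count−1 duplicates):
  hat start: 6
  start fire: 5
  fire fire: 4
  hat hat: 4
  start hat: 4
  fire hat: 3
  fire start: 3
  start start: 3
24 duplicate windows → 33 − 24 = 9 distinct.

9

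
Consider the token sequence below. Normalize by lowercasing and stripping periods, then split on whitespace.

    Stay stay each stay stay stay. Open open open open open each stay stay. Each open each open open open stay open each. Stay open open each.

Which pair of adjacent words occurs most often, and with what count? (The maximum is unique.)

Bigram frequencies (highest first):
  open open: 7
  stay stay: 4
  open each: 4
  each stay: 3
  stay open: 3
  stay each: 2
  … (2 more, each ≤ 2)

"open open", 7 times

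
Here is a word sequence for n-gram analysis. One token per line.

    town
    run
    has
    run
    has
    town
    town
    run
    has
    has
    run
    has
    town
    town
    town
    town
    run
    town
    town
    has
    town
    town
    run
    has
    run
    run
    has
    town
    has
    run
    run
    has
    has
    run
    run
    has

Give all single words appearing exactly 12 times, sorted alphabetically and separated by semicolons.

has; run; town

Unigram counts meeting the condition (exactly 12 times):
  has: 12
  run: 12
  town: 12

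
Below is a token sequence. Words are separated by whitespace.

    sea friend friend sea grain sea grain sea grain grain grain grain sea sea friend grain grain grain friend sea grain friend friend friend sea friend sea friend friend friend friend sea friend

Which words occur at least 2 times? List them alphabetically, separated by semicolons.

Unigram counts meeting the condition (at least 2 times):
  friend: 13
  grain: 10
  sea: 10

friend; grain; sea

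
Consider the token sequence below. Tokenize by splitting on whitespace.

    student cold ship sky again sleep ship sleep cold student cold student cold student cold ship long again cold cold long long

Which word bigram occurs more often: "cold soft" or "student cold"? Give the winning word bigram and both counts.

"student cold" (4 vs 0)

"cold soft": 0 occurrences
"student cold": 4 occurrences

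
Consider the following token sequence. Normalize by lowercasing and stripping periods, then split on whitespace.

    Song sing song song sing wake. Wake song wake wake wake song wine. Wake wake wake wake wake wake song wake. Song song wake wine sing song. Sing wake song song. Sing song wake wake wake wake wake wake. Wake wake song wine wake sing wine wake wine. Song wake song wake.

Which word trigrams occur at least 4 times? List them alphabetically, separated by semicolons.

Trigram counts meeting the condition (at least 4 times):
  wake wake song: 4
  wake wake wake: 11

wake wake song; wake wake wake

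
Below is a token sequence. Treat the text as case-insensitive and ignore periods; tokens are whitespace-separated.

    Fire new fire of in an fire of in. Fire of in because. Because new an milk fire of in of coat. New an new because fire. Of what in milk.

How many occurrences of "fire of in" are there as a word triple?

4

Scanning the 29 overlapping trigram windows for "fire of in":
  position 3–5: fire of in
  position 7–9: fire of in
  position 10–12: fire of in
  position 18–20: fire of in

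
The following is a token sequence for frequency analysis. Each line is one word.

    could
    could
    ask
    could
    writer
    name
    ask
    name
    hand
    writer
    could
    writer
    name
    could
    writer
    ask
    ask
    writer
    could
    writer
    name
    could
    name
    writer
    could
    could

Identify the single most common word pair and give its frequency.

"could writer", 4 times

Bigram frequencies (highest first):
  could writer: 4
  writer name: 3
  writer could: 3
  could could: 2
  name could: 2
  could ask: 1
  … (10 more, each ≤ 1)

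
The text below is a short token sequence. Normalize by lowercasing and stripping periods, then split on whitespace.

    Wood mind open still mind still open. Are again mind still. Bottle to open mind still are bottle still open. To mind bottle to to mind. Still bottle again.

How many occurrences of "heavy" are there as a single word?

Scanning the 29 tokens for "heavy":
  (none found)

0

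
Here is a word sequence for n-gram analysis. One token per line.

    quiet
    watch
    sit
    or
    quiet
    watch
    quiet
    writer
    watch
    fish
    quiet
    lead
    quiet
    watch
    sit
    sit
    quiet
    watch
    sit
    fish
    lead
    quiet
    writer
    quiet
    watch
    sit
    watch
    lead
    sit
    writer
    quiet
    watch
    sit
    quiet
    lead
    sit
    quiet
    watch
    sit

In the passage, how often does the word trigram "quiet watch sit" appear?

Scanning the 37 overlapping trigram windows for "quiet watch sit":
  position 1–3: quiet watch sit
  position 13–15: quiet watch sit
  position 17–19: quiet watch sit
  position 24–26: quiet watch sit
  position 31–33: quiet watch sit
  position 37–39: quiet watch sit

6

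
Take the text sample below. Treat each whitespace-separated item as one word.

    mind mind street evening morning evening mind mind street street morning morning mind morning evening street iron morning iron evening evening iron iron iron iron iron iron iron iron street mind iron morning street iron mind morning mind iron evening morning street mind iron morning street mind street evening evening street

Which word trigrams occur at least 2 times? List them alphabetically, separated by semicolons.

Trigram counts meeting the condition (at least 2 times):
  iron iron iron: 6
  iron morning street: 2
  mind iron morning: 2
  mind mind street: 2
  mind street evening: 2
  morning street mind: 2
  street mind iron: 2

iron iron iron; iron morning street; mind iron morning; mind mind street; mind street evening; morning street mind; street mind iron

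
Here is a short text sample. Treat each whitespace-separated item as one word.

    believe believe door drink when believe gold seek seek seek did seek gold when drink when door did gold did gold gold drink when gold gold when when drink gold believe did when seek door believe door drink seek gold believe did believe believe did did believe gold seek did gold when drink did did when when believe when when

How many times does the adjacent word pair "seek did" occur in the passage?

2

Scanning the 59 overlapping bigram windows for "seek did":
  position 10–11: seek did
  position 49–50: seek did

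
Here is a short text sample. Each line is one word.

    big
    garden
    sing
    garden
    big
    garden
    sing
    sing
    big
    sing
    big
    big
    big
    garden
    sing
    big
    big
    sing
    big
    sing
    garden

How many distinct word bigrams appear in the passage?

21 tokens → 20 bigram windows in total.
Repeated bigrams (each contributes count−1 duplicates):
  sing big: 4
  big big: 3
  big garden: 3
  big sing: 3
  garden sing: 3
  sing garden: 2
12 duplicate windows → 20 − 12 = 8 distinct.

8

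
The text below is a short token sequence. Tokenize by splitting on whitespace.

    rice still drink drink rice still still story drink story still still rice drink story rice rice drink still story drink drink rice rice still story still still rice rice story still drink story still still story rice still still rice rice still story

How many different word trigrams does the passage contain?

30

44 tokens → 42 trigram windows in total.
Repeated trigrams (each contributes count−1 duplicates):
  still still rice: 3
  story still still: 3
  drink drink rice: 2
  drink story still: 2
  rice rice still: 2
  rice still still: 2
  rice still story: 2
  still rice rice: 2
  … (2 more repeated)
12 duplicate windows → 42 − 12 = 30 distinct.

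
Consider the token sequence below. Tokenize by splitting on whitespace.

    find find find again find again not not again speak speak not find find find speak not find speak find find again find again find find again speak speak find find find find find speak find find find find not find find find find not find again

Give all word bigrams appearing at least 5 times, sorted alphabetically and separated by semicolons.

Bigram counts meeting the condition (at least 5 times):
  find again: 6
  find find: 16

find again; find find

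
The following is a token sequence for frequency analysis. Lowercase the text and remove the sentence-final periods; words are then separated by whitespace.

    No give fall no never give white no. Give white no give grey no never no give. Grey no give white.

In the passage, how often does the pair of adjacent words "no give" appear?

Scanning the 20 overlapping bigram windows for "no give":
  position 1–2: no give
  position 8–9: no give
  position 11–12: no give
  position 16–17: no give
  position 19–20: no give

5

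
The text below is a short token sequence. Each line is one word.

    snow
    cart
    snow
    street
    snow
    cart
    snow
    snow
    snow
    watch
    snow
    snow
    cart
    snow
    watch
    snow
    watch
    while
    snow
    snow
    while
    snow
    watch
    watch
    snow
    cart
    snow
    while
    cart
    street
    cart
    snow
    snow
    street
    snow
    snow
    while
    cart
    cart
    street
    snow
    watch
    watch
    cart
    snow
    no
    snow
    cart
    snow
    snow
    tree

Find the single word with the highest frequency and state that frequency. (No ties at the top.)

Unigram frequencies (highest first):
  snow: 24
  cart: 10
  watch: 7
  street: 4
  while: 4
  no: 1
  … (1 more, each ≤ 1)

"snow", 24 times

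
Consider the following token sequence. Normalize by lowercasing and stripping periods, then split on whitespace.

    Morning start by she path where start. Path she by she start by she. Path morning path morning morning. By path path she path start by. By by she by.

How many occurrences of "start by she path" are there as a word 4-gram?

2

Scanning the 27 overlapping 4-gram windows for "start by she path":
  position 2–5: start by she path
  position 12–15: start by she path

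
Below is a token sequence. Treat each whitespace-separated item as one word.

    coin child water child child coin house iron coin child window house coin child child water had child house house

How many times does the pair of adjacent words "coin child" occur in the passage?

Scanning the 19 overlapping bigram windows for "coin child":
  position 1–2: coin child
  position 9–10: coin child
  position 13–14: coin child

3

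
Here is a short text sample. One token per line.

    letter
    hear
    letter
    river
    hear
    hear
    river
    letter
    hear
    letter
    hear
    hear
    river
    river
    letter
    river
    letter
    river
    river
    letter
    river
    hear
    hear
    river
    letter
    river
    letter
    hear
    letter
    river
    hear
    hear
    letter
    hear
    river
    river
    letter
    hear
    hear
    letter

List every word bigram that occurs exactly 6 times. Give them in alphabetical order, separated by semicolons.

letter hear; letter river

Bigram counts meeting the condition (exactly 6 times):
  letter hear: 6
  letter river: 6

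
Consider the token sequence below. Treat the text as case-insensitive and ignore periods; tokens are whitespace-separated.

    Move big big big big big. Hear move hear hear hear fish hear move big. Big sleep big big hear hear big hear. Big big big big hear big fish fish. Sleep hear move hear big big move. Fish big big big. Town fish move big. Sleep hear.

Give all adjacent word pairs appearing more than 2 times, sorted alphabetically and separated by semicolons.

Bigram counts meeting the condition (more than 2 times):
  big big: 12
  big hear: 4
  hear big: 4
  hear hear: 3
  hear move: 3
  move big: 3

big big; big hear; hear big; hear hear; hear move; move big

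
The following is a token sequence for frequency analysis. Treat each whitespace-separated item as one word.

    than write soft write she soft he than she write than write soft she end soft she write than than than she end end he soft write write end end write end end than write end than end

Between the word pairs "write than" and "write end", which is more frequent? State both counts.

"write than": 2 occurrences
"write end": 3 occurrences

"write end" (3 vs 2)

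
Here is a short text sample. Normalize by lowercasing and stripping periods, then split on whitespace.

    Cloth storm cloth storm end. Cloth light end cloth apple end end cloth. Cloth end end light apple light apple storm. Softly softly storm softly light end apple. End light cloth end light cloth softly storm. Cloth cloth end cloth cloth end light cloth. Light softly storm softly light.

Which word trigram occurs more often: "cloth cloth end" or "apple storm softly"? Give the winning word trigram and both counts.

"cloth cloth end": 3 occurrences
"apple storm softly": 1 occurrence

"cloth cloth end" (3 vs 1)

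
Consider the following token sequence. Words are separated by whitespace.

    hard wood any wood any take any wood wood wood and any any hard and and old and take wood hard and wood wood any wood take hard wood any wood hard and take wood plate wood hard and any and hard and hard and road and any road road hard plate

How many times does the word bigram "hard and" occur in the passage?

6

Scanning the 51 overlapping bigram windows for "hard and":
  position 14–15: hard and
  position 21–22: hard and
  position 32–33: hard and
  position 38–39: hard and
  position 42–43: hard and
  position 44–45: hard and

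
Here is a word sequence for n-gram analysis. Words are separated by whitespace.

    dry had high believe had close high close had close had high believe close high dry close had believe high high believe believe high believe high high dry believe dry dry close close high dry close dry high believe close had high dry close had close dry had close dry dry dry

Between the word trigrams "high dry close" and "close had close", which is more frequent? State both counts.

"high dry close": 3 occurrences
"close had close": 2 occurrences

"high dry close" (3 vs 2)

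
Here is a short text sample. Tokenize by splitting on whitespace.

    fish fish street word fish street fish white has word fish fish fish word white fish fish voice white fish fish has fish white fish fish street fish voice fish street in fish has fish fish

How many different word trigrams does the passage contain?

36 tokens → 34 trigram windows in total.
Repeated trigrams (each contributes count−1 duplicates):
  white fish fish: 3
  fish fish street: 2
  fish has fish: 2
  fish street fish: 2
5 duplicate windows → 34 − 5 = 29 distinct.

29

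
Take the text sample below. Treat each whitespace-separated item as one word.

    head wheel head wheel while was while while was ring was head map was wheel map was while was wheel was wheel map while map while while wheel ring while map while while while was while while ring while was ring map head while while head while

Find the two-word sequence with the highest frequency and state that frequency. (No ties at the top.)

"while while", 6 times

Bigram frequencies (highest first):
  while while: 6
  while was: 5
  was while: 3
  was wheel: 3
  map while: 3
  head wheel: 2
  … (18 more, each ≤ 2)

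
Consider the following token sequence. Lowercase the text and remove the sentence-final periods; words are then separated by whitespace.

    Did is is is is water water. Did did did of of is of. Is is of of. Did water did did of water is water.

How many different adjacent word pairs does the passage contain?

26 tokens → 25 bigram windows in total.
Repeated bigrams (each contributes count−1 duplicates):
  is is: 4
  did did: 3
  did of: 2
  is of: 2
  is water: 2
  of is: 2
  of of: 2
  water did: 2
11 duplicate windows → 25 − 11 = 14 distinct.

14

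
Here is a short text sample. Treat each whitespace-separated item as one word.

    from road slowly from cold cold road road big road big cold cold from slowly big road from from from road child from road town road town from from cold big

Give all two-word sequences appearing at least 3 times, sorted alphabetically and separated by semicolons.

Bigram counts meeting the condition (at least 3 times):
  from from: 3
  from road: 3

from from; from road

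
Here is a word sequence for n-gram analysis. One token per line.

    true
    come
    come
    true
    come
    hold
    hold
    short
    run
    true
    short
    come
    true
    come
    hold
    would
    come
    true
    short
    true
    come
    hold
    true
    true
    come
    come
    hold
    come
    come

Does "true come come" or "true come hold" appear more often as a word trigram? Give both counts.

"true come hold" (3 vs 2)

"true come come": 2 occurrences
"true come hold": 3 occurrences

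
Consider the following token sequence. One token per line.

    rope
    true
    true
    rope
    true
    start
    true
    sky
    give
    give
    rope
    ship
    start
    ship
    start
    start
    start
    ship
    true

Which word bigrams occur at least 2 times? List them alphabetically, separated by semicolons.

rope true; ship start; start ship; start start

Bigram counts meeting the condition (at least 2 times):
  rope true: 2
  ship start: 2
  start ship: 2
  start start: 2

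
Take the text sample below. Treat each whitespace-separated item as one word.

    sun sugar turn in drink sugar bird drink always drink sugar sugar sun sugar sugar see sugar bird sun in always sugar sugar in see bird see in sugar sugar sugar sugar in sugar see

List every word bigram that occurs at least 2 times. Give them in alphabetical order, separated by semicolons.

Bigram counts meeting the condition (at least 2 times):
  drink sugar: 2
  in sugar: 2
  sugar bird: 2
  sugar in: 2
  sugar see: 2
  sugar sugar: 6
  sun sugar: 2

drink sugar; in sugar; sugar bird; sugar in; sugar see; sugar sugar; sun sugar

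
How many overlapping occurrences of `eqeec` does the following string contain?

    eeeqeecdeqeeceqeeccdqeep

3

Sliding a length-5 window over the 24 characters (20 positions):
  position 3–7: eqeec
  position 9–13: eqeec
  position 14–18: eqeec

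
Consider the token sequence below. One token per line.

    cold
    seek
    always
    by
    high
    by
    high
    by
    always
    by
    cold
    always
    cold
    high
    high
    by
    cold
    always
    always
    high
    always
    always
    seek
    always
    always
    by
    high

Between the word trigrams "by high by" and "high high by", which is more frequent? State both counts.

"by high by": 2 occurrences
"high high by": 1 occurrence

"by high by" (2 vs 1)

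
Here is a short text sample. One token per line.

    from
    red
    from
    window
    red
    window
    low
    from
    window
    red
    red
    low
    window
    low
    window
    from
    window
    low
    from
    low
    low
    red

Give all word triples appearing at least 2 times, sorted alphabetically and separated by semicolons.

from window red; window low from

Trigram counts meeting the condition (at least 2 times):
  from window red: 2
  window low from: 2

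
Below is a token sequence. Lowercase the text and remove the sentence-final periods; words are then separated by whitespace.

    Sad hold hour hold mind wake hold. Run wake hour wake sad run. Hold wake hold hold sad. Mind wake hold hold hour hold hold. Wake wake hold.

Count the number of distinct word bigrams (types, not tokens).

18

28 tokens → 27 bigram windows in total.
Repeated bigrams (each contributes count−1 duplicates):
  wake hold: 4
  hold hold: 3
  hold hour: 2
  hold wake: 2
  hour hold: 2
  mind wake: 2
9 duplicate windows → 27 − 9 = 18 distinct.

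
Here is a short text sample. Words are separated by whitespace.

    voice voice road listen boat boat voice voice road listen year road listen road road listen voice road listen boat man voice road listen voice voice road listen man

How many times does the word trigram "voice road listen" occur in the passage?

5

Scanning the 27 overlapping trigram windows for "voice road listen":
  position 2–4: voice road listen
  position 8–10: voice road listen
  position 17–19: voice road listen
  position 22–24: voice road listen
  position 26–28: voice road listen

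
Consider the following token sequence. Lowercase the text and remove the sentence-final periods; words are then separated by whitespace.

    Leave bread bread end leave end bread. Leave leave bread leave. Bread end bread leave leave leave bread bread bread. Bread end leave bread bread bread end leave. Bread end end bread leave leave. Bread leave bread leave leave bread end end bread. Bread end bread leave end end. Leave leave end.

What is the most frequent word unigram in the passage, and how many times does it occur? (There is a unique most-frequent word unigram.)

Unigram frequencies (highest first):
  bread: 21
  leave: 18
  end: 13

"bread", 21 times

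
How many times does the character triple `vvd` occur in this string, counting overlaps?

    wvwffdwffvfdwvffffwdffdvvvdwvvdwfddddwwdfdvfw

Sliding a length-3 window over the 45 characters (43 positions):
  position 25–27: vvd
  position 29–31: vvd

2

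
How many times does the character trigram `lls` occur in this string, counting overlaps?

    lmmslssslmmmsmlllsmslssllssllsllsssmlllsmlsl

Sliding a length-3 window over the 44 characters (42 positions):
  position 16–18: lls
  position 24–26: lls
  position 28–30: lls
  position 31–33: lls
  position 38–40: lls

5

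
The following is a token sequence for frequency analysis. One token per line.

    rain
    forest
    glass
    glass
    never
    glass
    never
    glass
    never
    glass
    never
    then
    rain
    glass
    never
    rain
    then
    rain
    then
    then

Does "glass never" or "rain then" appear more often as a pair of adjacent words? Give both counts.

"glass never" (5 vs 2)

"glass never": 5 occurrences
"rain then": 2 occurrences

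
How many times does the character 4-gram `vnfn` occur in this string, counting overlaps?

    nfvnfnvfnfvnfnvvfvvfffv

2

Sliding a length-4 window over the 23 characters (20 positions):
  position 3–6: vnfn
  position 11–14: vnfn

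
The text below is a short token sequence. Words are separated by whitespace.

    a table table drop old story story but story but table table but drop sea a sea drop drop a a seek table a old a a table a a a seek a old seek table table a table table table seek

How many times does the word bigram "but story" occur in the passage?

Scanning the 41 overlapping bigram windows for "but story":
  position 8–9: but story

1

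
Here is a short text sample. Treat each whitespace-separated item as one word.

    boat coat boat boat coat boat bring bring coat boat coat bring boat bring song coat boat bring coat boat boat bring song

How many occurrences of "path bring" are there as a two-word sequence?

Scanning the 22 overlapping bigram windows for "path bring":
  (none found)

0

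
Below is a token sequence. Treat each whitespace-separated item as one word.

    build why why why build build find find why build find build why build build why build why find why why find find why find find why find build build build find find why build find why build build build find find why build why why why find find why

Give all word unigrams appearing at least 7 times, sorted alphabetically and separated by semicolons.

Unigram counts meeting the condition (at least 7 times):
  build: 16
  find: 16
  why: 18

build; find; why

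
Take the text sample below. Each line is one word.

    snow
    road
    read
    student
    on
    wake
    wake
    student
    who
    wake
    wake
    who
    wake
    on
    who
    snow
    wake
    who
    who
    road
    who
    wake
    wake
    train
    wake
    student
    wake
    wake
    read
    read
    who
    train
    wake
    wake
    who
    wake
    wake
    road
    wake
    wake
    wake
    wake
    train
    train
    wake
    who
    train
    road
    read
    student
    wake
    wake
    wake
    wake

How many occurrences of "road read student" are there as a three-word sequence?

Scanning the 52 overlapping trigram windows for "road read student":
  position 2–4: road read student
  position 48–50: road read student

2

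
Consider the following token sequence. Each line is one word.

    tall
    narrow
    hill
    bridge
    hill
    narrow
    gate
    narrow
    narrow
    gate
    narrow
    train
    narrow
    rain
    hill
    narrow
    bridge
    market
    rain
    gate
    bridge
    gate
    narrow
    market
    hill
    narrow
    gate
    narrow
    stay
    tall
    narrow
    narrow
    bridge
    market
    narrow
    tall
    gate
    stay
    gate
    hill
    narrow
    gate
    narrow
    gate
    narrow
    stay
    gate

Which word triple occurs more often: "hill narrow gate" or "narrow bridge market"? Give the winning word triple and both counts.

"hill narrow gate": 3 occurrences
"narrow bridge market": 2 occurrences

"hill narrow gate" (3 vs 2)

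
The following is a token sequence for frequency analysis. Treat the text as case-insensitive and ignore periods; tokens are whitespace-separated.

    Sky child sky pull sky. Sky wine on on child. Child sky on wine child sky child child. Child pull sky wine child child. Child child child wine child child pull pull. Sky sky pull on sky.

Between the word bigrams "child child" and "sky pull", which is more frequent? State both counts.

"child child" (8 vs 2)

"child child": 8 occurrences
"sky pull": 2 occurrences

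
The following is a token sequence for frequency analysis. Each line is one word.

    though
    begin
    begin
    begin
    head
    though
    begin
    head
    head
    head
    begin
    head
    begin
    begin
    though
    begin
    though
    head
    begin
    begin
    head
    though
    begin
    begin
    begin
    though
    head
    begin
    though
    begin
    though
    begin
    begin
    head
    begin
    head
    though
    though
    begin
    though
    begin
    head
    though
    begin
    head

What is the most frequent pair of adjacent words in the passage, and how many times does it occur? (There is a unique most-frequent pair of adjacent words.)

Bigram frequencies (highest first):
  though begin: 9
  begin head: 8
  begin begin: 7
  begin though: 6
  head begin: 5
  head though: 4
  … (3 more, each ≤ 2)

"though begin", 9 times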